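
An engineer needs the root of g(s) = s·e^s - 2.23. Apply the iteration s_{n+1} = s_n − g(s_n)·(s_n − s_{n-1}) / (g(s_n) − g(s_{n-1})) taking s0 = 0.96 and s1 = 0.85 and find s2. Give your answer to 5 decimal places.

0.90119

g(0.96) = 0.2772286, g(0.85) = -0.2413002
s2 = 0.8500000 − (-0.2413002)·(0.8500000 − 0.9600000) / (-0.2413002 − 0.2772286) = 0.8500000 − (0.0265430)/(-0.5185288) = 0.9011891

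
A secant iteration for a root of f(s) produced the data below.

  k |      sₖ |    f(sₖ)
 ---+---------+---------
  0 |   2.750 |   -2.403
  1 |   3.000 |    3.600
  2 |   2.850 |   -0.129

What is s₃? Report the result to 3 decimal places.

s₃ = 2.850 − (-0.129)·(2.850 − 3.000) / (-0.129 − 3.600)
   = 2.850 − (0.01935)/(-3.72900) = 2.85519

2.855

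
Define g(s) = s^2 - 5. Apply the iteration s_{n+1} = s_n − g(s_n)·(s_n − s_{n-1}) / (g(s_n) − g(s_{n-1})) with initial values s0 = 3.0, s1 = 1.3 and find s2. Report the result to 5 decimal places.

g(3.0) = 4.0000000, g(1.3) = -3.3100000
s2 = 1.3000000 − (-3.3100000)·(1.3000000 − 3.0000000) / (-3.3100000 − 4.0000000) = 1.3000000 − (5.6270000)/(-7.3100000) = 2.0697674

2.06977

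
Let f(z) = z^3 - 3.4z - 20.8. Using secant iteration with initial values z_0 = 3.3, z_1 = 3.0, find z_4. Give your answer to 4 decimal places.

f(3.3) = 3.917000, f(3.0) = -4.000000
z_2 = 3.000000 − (-4.000000)·(3.000000 − 3.300000) / (-4.000000 − 3.917000) = 3.000000 − (1.200000)/(-7.917000) = 3.151573
f(3.151573) = -0.212637
z_3 = 3.151573 − (-0.212637)·(3.151573 − 3.000000) / (-0.212637 − (-4.000000)) = 3.151573 − (-0.032230)/(3.787363) = 3.160082
f(3.160082) = 0.012685
z_4 = 3.160082 − 0.012685·(3.160082 − 3.151573) / (0.012685 − (-0.212637)) = 3.160082 − (0.000108)/(0.225322) = 3.159603

3.1596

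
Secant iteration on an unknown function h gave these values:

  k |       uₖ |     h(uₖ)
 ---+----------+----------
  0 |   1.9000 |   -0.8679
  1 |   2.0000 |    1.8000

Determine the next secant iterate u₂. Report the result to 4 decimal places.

u₂ = 2.0000 − 1.8000·(2.0000 − 1.9000) / (1.8000 − (-0.8679))
   = 2.0000 − (0.180000)/(2.667900) = 1.932531

1.9325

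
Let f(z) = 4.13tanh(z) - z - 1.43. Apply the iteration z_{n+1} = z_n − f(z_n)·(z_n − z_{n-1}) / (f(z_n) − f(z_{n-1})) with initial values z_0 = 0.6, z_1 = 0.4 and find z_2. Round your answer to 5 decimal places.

f(0.6) = 0.1880147, f(0.4) = -0.2608108
z_2 = 0.4000000 − (-0.2608108)·(0.4000000 − 0.6000000) / (-0.2608108 − 0.1880147) = 0.4000000 − (0.0521622)/(-0.4488255) = 0.5162192

0.51622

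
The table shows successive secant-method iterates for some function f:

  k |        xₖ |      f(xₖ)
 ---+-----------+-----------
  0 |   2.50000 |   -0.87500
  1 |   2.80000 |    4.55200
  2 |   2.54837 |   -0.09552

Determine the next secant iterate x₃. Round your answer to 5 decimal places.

x₃ = 2.54837 − (-0.09552)·(2.54837 − 2.80000) / (-0.09552 − 4.55200)
   = 2.54837 − (0.0240357)/(-4.6475200) = 2.5535417

2.55354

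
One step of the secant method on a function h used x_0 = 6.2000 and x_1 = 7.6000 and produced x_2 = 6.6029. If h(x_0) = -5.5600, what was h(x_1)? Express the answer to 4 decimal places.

13.7599

The secant line through (6.2000, -5.5600) and (7.6000, h(x_1)) crosses zero at x_2 = 6.6029.
So (6.2000, -5.5600), (7.6000, h(x_1)), (6.6029, 0) are collinear:
h(x_1) = -5.5600 · (7.6000 − 6.6029) / (6.2000 − 6.6029) = -5.5600 · (0.997100)/(-0.402900) = 13.759931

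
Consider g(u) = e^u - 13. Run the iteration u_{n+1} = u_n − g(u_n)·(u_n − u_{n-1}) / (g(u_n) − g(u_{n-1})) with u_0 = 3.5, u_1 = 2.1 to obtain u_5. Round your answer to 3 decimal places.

2.565

g(3.5) = 20.11545, g(2.1) = -4.83383
u_2 = 2.10000 − (-4.83383)·(2.10000 − 3.50000) / (-4.83383 − 20.11545) = 2.10000 − (6.76736)/(-24.94928) = 2.37124
g(2.37124) = -2.28928
u_3 = 2.37124 − (-2.28928)·(2.37124 − 2.10000) / (-2.28928 − (-4.83383)) = 2.37124 − (-0.62096)/(2.54455) = 2.61528
g(2.61528) = 0.67103
u_4 = 2.61528 − 0.67103·(2.61528 − 2.37124) / (0.67103 − (-2.28928)) = 2.61528 − (0.16375)/(2.96031) = 2.55996
g(2.55996) = -0.06467
u_5 = 2.55996 − (-0.06467)·(2.55996 − 2.61528) / (-0.06467 − 0.67103) = 2.55996 − (0.00358)/(-0.73570) = 2.56482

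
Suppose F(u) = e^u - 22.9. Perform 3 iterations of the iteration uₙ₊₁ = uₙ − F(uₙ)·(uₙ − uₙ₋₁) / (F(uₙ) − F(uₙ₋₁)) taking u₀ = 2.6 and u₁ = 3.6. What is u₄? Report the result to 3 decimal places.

3.133

F(2.6) = -9.43626, F(3.6) = 13.69823
u₂ = 3.60000 − 13.69823·(3.60000 − 2.60000) / (13.69823 − (-9.43626)) = 3.60000 − (13.69823)/(23.13450) = 3.00789
F(3.00789) = -2.65542
u₃ = 3.00789 − (-2.65542)·(3.00789 − 3.60000) / (-2.65542 − 13.69823) = 3.00789 − (1.57231)/(-16.35366) = 3.10403
F(3.10403) = -0.61238
u₄ = 3.10403 − (-0.61238)·(3.10403 − 3.00789) / (-0.61238 − (-2.65542)) = 3.10403 − (-0.05888)/(2.04304) = 3.13285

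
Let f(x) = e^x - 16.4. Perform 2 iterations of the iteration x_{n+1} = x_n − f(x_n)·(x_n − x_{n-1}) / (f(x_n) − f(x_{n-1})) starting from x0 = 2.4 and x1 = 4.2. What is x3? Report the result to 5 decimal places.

2.67354

f(2.4) = -5.3768236, f(4.2) = 50.2863310
x2 = 4.2000000 − 50.2863310·(4.2000000 − 2.4000000) / (50.2863310 − (-5.3768236)) = 4.2000000 − (90.5153959)/(55.6631547) = 2.5738723
f(2.5738723) = -3.2834823
x3 = 2.5738723 − (-3.2834823)·(2.5738723 − 4.2000000) / (-3.2834823 − 50.2863310) = 2.5738723 − (5.3393613)/(-53.5698133) = 2.6735434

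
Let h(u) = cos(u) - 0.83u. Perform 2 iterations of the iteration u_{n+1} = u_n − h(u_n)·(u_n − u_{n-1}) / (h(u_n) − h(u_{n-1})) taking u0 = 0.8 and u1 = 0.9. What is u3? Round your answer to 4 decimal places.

h(0.8) = 0.032707, h(0.9) = -0.125390
u2 = 0.900000 − (-0.125390)·(0.900000 − 0.800000) / (-0.125390 − 0.032707) = 0.900000 − (-0.012539)/(-0.158097) = 0.820688
h(0.820688) = 0.000547
u3 = 0.820688 − 0.000547·(0.820688 − 0.900000) / (0.000547 − (-0.125390)) = 0.820688 − (-0.000043)/(0.125937) = 0.821032

0.8210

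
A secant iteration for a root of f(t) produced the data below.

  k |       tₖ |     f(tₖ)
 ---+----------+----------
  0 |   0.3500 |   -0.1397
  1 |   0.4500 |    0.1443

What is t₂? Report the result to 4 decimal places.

0.3992

t₂ = 0.4500 − 0.1443·(0.4500 − 0.3500) / (0.1443 − (-0.1397))
   = 0.4500 − (0.014430)/(0.284000) = 0.399190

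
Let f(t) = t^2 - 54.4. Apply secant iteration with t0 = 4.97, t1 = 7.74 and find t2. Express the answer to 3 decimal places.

7.307

f(4.97) = -29.69910, f(7.74) = 5.50760
t2 = 7.74000 − 5.50760·(7.74000 − 4.97000) / (5.50760 − (-29.69910)) = 7.74000 − (15.25605)/(35.20670) = 7.30667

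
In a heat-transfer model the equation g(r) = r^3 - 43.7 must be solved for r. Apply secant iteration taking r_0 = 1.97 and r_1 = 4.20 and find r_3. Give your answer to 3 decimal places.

3.461

g(1.97) = -36.05463, g(4.20) = 30.38800
r_2 = 4.20000 − 30.38800·(4.20000 − 1.97000) / (30.38800 − (-36.05463)) = 4.20000 − (67.76524)/(66.44263) = 3.18009
g(3.18009) = -11.53972
r_3 = 3.18009 − (-11.53972)·(3.18009 − 4.20000) / (-11.53972 − 30.38800) = 3.18009 − (11.76943)/(-41.92772) = 3.46080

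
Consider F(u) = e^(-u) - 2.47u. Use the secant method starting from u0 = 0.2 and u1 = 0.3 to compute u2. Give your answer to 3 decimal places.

0.300

F(0.2) = 0.32473, F(0.3) = -0.00018
u2 = 0.30000 − (-0.00018)·(0.30000 − 0.20000) / (-0.00018 − 0.32473) = 0.30000 − (-0.00002)/(-0.32491) = 0.29994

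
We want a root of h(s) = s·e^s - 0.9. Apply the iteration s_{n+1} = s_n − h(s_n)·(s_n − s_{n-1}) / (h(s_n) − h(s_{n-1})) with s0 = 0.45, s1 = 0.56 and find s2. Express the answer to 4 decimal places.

h(0.45) = -0.194260, h(0.56) = 0.080377
s2 = 0.560000 − 0.080377·(0.560000 − 0.450000) / (0.080377 − (-0.194260)) = 0.560000 − (0.008841)/(0.274636) = 0.527807

0.5278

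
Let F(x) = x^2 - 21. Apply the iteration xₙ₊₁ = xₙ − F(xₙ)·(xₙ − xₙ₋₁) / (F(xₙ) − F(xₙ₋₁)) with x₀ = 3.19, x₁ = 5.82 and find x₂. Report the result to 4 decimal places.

F(3.19) = -10.823900, F(5.82) = 12.872400
x₂ = 5.820000 − 12.872400·(5.820000 − 3.190000) / (12.872400 − (-10.823900)) = 5.820000 − (33.854412)/(23.696300) = 4.391321

4.3913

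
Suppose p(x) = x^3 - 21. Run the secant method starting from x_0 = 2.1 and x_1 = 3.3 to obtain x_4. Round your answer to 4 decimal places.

p(2.1) = -11.739000, p(3.3) = 14.937000
x_2 = 3.300000 − 14.937000·(3.300000 − 2.100000) / (14.937000 − (-11.739000)) = 3.300000 − (17.924400)/(26.676000) = 2.628070
p(2.628070) = -2.848569
x_3 = 2.628070 − (-2.848569)·(2.628070 − 3.300000) / (-2.848569 − 14.937000) = 2.628070 − (1.914038)/(-17.785569) = 2.735688
p(2.735688) = -0.526149
x_4 = 2.735688 − (-0.526149)·(2.735688 − 2.628070) / (-0.526149 − (-2.848569)) = 2.735688 − (-0.056623)/(2.322420) = 2.760069

2.7601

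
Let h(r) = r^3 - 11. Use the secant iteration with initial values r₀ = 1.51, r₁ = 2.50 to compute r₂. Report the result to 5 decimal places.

h(1.51) = -7.5570490, h(2.50) = 4.6250000
r₂ = 2.5000000 − 4.6250000·(2.5000000 − 1.5100000) / (4.6250000 − (-7.5570490)) = 2.5000000 − (4.5787500)/(12.1820490) = 2.1241396

2.12414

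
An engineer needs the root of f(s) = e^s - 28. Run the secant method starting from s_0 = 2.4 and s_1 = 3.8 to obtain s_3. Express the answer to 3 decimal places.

3.282

f(2.4) = -16.97682, f(3.8) = 16.70118
s_2 = 3.80000 − 16.70118·(3.80000 − 2.40000) / (16.70118 − (-16.97682)) = 3.80000 − (23.38166)/(33.67801) = 3.10573
f(3.10573) = -5.67451
s_3 = 3.10573 − (-5.67451)·(3.10573 − 3.80000) / (-5.67451 − 16.70118) = 3.10573 − (3.93965)/(-22.37569) = 3.28180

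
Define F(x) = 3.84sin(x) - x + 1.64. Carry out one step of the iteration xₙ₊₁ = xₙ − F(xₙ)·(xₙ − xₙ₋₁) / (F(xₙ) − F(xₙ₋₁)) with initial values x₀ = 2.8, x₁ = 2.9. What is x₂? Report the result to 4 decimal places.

F(2.8) = 0.126354, F(2.9) = -0.341283
x₂ = 2.900000 − (-0.341283)·(2.900000 − 2.800000) / (-0.341283 − 0.126354) = 2.900000 − (-0.034128)/(-0.467637) = 2.827020

2.8270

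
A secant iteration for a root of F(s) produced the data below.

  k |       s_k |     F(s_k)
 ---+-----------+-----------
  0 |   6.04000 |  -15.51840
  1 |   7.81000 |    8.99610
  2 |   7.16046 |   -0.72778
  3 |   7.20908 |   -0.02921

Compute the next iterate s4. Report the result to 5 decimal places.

s4 = 7.20908 − (-0.02921)·(7.20908 − 7.16046) / (-0.02921 − (-0.72778))
   = 7.20908 − (-0.0014202)/(0.6985700) = 7.2111130

7.21111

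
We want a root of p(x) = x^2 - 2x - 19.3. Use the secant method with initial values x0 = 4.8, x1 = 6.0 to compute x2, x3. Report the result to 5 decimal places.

5.46591, 5.50348

p(4.8) = -5.8600000, p(6.0) = 4.7000000
x2 = 6.0000000 − 4.7000000·(6.0000000 − 4.8000000) / (4.7000000 − (-5.8600000)) = 6.0000000 − (5.6400000)/(10.5600000) = 5.4659091
p(5.4659091) = -0.3556560
x3 = 5.4659091 − (-0.3556560)·(5.4659091 − 6.0000000) / (-0.3556560 − 4.7000000) = 5.4659091 − (0.1899526)/(-5.0556560) = 5.5034814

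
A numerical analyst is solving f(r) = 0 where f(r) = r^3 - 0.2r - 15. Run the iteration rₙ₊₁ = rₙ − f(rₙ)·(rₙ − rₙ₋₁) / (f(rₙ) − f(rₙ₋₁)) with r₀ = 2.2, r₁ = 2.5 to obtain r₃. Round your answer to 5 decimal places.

2.49324

f(2.2) = -4.7920000, f(2.5) = 0.1250000
r₂ = 2.5000000 − 0.1250000·(2.5000000 − 2.2000000) / (0.1250000 − (-4.7920000)) = 2.5000000 − (0.0375000)/(4.9170000) = 2.4923734
f(2.4923734) = -0.0160377
r₃ = 2.4923734 − (-0.0160377)·(2.4923734 − 2.5000000) / (-0.0160377 − 0.1250000) = 2.4923734 − (0.0001223)/(-0.1410377) = 2.4932406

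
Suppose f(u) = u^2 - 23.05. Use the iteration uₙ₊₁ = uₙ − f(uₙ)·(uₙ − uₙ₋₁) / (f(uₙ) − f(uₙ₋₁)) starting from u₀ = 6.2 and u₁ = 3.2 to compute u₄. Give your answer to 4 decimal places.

4.7998

f(6.2) = 15.390000, f(3.2) = -12.810000
u₂ = 3.200000 − (-12.810000)·(3.200000 − 6.200000) / (-12.810000 − 15.390000) = 3.200000 − (38.430000)/(-28.200000) = 4.562766
f(4.562766) = -2.231167
u₃ = 4.562766 − (-2.231167)·(4.562766 − 3.200000) / (-2.231167 − (-12.810000)) = 4.562766 − (-3.040558)/(10.578833) = 4.850185
f(4.850185) = 0.474295
u₄ = 4.850185 − 0.474295·(4.850185 − 4.562766) / (0.474295 − (-2.231167)) = 4.850185 − (0.136321)/(2.705461) = 4.799798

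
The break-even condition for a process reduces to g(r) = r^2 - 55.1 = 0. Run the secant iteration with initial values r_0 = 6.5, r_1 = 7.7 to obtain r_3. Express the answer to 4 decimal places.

7.4226

g(6.5) = -12.850000, g(7.7) = 4.190000
r_2 = 7.700000 − 4.190000·(7.700000 − 6.500000) / (4.190000 − (-12.850000)) = 7.700000 − (5.028000)/(17.040000) = 7.404930
g(7.404930) = -0.267018
r_3 = 7.404930 − (-0.267018)·(7.404930 − 7.700000) / (-0.267018 − 4.190000) = 7.404930 − (0.078789)/(-4.457018) = 7.422607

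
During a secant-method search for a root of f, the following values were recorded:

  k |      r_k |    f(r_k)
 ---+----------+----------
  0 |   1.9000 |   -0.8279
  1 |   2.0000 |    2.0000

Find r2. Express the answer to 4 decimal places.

r2 = 2.0000 − 2.0000·(2.0000 − 1.9000) / (2.0000 − (-0.8279))
   = 2.0000 − (0.200000)/(2.827900) = 1.929276

1.9293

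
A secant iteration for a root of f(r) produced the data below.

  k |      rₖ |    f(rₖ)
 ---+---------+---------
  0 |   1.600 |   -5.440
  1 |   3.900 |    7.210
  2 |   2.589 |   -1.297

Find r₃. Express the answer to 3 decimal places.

2.789

r₃ = 2.589 − (-1.297)·(2.589 − 3.900) / (-1.297 − 7.210)
   = 2.589 − (1.70037)/(-8.50700) = 2.78888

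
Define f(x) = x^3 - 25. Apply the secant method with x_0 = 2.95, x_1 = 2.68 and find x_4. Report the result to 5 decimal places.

f(2.95) = 0.6723750, f(2.68) = -5.7511680
x_2 = 2.6800000 − (-5.7511680)·(2.6800000 − 2.9500000) / (-5.7511680 − 0.6723750) = 2.6800000 − (1.5528154)/(-6.4235430) = 2.9217381
f(2.9217381) = -0.0584252
x_3 = 2.9217381 − (-0.0584252)·(2.9217381 − 2.6800000) / (-0.0584252 − (-5.7511680)) = 2.9217381 − (-0.0141236)/(5.6927428) = 2.9242191
f(2.9242191) = 0.0051659
x_4 = 2.9242191 − 0.0051659·(2.9242191 − 2.9217381) / (0.0051659 − (-0.0584252)) = 2.9242191 − (0.0000128)/(0.0635911) = 2.9240176

2.92402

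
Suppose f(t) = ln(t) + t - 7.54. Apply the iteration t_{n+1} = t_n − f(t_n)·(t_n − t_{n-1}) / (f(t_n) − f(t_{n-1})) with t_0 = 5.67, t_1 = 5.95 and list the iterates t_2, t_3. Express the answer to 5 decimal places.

f(5.67) = -0.1348109, f(5.95) = 0.1933912
t_2 = 5.9500000 − 0.1933912·(5.9500000 − 5.6700000) / (0.1933912 − (-0.1348109)) = 5.9500000 − (0.0541495)/(0.3282021) = 5.7850116
f(5.7850116) = 0.0002820
t_3 = 5.7850116 − 0.0002820·(5.7850116 − 5.9500000) / (0.0002820 − 0.1933912) = 5.7850116 − (-0.0000465)/(-0.1931093) = 5.7847707

5.78501, 5.78477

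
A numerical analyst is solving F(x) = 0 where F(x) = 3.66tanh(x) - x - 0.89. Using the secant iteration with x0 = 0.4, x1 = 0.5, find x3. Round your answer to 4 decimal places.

0.3543

F(0.4) = 0.100613, F(0.5) = 0.301349
x2 = 0.500000 − 0.301349·(0.500000 − 0.400000) / (0.301349 − 0.100613) = 0.500000 − (0.030135)/(0.200736) = 0.349878
F(0.349878) = -0.009140
x3 = 0.349878 − (-0.009140)·(0.349878 − 0.500000) / (-0.009140 − 0.301349) = 0.349878 − (0.001372)/(-0.310489) = 0.354297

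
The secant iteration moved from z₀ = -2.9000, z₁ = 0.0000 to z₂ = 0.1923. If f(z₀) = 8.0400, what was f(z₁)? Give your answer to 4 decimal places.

0.5000

The secant line through (-2.9000, 8.0400) and (0.0000, f(z₁)) crosses zero at z₂ = 0.1923.
So (-2.9000, 8.0400), (0.0000, f(z₁)), (0.1923, 0) are collinear:
f(z₁) = 8.0400 · (0.0000 − 0.1923) / (-2.9000 − 0.1923) = 8.0400 · (-0.192300)/(-3.092300) = 0.499981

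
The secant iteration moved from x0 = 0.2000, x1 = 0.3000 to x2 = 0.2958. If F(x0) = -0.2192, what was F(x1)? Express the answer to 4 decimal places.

The secant line through (0.2000, -0.2192) and (0.3000, F(x1)) crosses zero at x2 = 0.2958.
So (0.2000, -0.2192), (0.3000, F(x1)), (0.2958, 0) are collinear:
F(x1) = -0.2192 · (0.3000 − 0.2958) / (0.2000 − 0.2958) = -0.2192 · (0.004200)/(-0.095800) = 0.009610

0.0096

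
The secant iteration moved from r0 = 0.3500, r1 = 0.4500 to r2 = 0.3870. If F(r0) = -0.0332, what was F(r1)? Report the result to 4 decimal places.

0.0565

The secant line through (0.3500, -0.0332) and (0.4500, F(r1)) crosses zero at r2 = 0.3870.
So (0.3500, -0.0332), (0.4500, F(r1)), (0.3870, 0) are collinear:
F(r1) = -0.0332 · (0.4500 − 0.3870) / (0.3500 − 0.3870) = -0.0332 · (0.063000)/(-0.037000) = 0.056530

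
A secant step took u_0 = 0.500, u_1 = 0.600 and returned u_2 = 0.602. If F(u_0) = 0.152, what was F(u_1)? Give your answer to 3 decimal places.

0.003

The secant line through (0.500, 0.152) and (0.600, F(u_1)) crosses zero at u_2 = 0.602.
So (0.500, 0.152), (0.600, F(u_1)), (0.602, 0) are collinear:
F(u_1) = 0.152 · (0.600 − 0.602) / (0.500 − 0.602) = 0.152 · (-0.00200)/(-0.10200) = 0.00298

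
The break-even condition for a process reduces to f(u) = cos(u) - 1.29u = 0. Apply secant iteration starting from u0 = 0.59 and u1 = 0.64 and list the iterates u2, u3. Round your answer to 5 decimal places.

f(0.59) = 0.0698407, f(0.64) = -0.0235042
u2 = 0.6400000 − (-0.0235042)·(0.6400000 − 0.5900000) / (-0.0235042 − 0.0698407) = 0.6400000 − (-0.0011752)/(-0.0933449) = 0.6274100
f(0.6274100) = 0.0001918
u3 = 0.6274100 − 0.0001918·(0.6274100 − 0.6400000) / (0.0001918 − (-0.0235042)) = 0.6274100 − (-0.0000024)/(0.0236960) = 0.6275119

0.62741, 0.62751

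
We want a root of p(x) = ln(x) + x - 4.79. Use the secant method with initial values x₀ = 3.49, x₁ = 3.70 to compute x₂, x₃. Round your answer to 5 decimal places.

p(3.49) = -0.0500983, p(3.70) = 0.2183328
x₂ = 3.7000000 − 0.2183328·(3.7000000 − 3.4900000) / (0.2183328 − (-0.0500983)) = 3.7000000 − (0.0458499)/(0.2684311) = 3.5291931
p(3.5291931) = 0.0002623
x₃ = 3.5291931 − 0.0002623·(3.5291931 − 3.7000000) / (0.0002623 − 0.2183328) = 3.5291931 − (-0.0000448)/(-0.2180705) = 3.5289876

3.52919, 3.52899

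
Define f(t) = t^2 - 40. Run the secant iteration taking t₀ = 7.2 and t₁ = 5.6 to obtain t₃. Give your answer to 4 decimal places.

f(7.2) = 11.840000, f(5.6) = -8.640000
t₂ = 5.600000 − (-8.640000)·(5.600000 − 7.200000) / (-8.640000 − 11.840000) = 5.600000 − (13.824000)/(-20.480000) = 6.275000
f(6.275000) = -0.624375
t₃ = 6.275000 − (-0.624375)·(6.275000 − 5.600000) / (-0.624375 − (-8.640000)) = 6.275000 − (-0.421453)/(8.015625) = 6.327579

6.3276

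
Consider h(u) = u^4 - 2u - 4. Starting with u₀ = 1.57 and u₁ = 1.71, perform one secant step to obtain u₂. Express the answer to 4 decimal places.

h(1.57) = -1.064268, h(1.71) = 1.130361
u₂ = 1.710000 − 1.130361·(1.710000 − 1.570000) / (1.130361 − (-1.064268)) = 1.710000 − (0.158251)/(2.194629) = 1.637892

1.6379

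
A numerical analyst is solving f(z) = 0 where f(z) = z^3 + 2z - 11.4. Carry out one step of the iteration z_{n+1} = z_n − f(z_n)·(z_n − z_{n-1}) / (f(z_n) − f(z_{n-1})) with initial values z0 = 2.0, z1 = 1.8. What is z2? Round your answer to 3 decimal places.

f(2.0) = 0.60000, f(1.8) = -1.96800
z2 = 1.80000 − (-1.96800)·(1.80000 − 2.00000) / (-1.96800 − 0.60000) = 1.80000 − (0.39360)/(-2.56800) = 1.95327

1.953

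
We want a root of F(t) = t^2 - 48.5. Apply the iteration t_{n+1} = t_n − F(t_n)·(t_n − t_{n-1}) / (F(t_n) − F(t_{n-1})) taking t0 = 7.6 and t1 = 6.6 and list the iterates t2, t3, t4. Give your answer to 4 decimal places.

F(7.6) = 9.260000, F(6.6) = -4.940000
t2 = 6.600000 − (-4.940000)·(6.600000 − 7.600000) / (-4.940000 − 9.260000) = 6.600000 − (4.940000)/(-14.200000) = 6.947887
F(6.947887) = -0.226862
t3 = 6.947887 − (-0.226862)·(6.947887 − 6.600000) / (-0.226862 − (-4.940000)) = 6.947887 − (-0.078922)/(4.713138) = 6.964632
F(6.964632) = 0.006106
t4 = 6.964632 − 0.006106·(6.964632 − 6.947887) / (0.006106 − (-0.226862)) = 6.964632 − (0.000102)/(0.232968) = 6.964194

6.9479, 6.9646, 6.9642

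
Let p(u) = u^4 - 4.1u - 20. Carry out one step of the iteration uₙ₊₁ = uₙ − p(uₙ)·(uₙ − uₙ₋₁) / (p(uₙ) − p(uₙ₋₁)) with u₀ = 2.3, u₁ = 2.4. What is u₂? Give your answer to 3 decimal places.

2.330

p(2.3) = -1.44590, p(2.4) = 3.33760
u₂ = 2.40000 − 3.33760·(2.40000 − 2.30000) / (3.33760 − (-1.44590)) = 2.40000 − (0.33376)/(4.78350) = 2.33023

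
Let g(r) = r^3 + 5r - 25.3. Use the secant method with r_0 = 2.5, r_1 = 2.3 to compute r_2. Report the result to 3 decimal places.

g(2.5) = 2.82500, g(2.3) = -1.63300
r_2 = 2.30000 − (-1.63300)·(2.30000 − 2.50000) / (-1.63300 − 2.82500) = 2.30000 − (0.32660)/(-4.45800) = 2.37326

2.373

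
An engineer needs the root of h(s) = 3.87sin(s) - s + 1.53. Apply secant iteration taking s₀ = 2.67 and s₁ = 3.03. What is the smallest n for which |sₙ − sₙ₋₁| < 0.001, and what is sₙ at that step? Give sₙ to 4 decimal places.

n = 4, sₙ = 2.8057

h(2.67) = 0.618163, h(3.03) = -1.069032
s₂ = 3.030000 − (-1.069032)·(0.360000)/(-1.687195) = 2.801899;  |Δ| = 0.228101
h(2.801899) = 0.017580
s₃ = 2.801899 − 0.017580·(-0.228101)/(1.086612) = 2.805589;  |Δ| = 0.003690
h(2.805589) = 0.000415
s₄ = 2.805589 − 0.000415·(0.003690)/(-0.017165) = 2.805678;  |Δ| = 0.000089
|s₄ − s₃| = 0.000089 < 0.001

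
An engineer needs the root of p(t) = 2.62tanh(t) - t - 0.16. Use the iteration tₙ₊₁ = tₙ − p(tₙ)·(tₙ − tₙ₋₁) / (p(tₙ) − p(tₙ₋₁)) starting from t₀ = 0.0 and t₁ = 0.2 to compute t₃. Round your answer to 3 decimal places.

0.099

p(0.0) = -0.16000, p(0.2) = 0.15712
t₂ = 0.20000 − 0.15712·(0.20000 − 0.00000) / (0.15712 − (-0.16000)) = 0.20000 − (0.03142)/(0.31712) = 0.10091
p(0.10091) = 0.00258
t₃ = 0.10091 − 0.00258·(0.10091 − 0.20000) / (0.00258 − 0.15712) = 0.10091 − (-0.00026)/(-0.15455) = 0.09926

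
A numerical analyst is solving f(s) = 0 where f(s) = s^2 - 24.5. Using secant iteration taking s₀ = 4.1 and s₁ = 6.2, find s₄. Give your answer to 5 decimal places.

4.94987

f(4.1) = -7.6900000, f(6.2) = 13.9400000
s₂ = 6.2000000 − 13.9400000·(6.2000000 − 4.1000000) / (13.9400000 − (-7.6900000)) = 6.2000000 − (29.2740000)/(21.6300000) = 4.8466019
f(4.8466019) = -1.0104496
s₃ = 4.8466019 − (-1.0104496)·(4.8466019 − 6.2000000) / (-1.0104496 − 13.9400000) = 4.8466019 − (1.3675406)/(-14.9504496) = 4.9380735
f(4.9380735) = -0.1154304
s₄ = 4.9380735 − (-0.1154304)·(4.9380735 − 4.8466019) / (-0.1154304 − (-1.0104496)) = 4.9380735 − (-0.0105586)/(0.8950193) = 4.9498705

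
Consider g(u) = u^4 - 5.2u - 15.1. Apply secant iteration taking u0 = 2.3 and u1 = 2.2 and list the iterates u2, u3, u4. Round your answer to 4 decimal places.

2.2771, 2.2785, 2.2784

g(2.3) = 0.924100, g(2.2) = -3.114400
u2 = 2.200000 − (-3.114400)·(2.200000 − 2.300000) / (-3.114400 − 0.924100) = 2.200000 − (0.311440)/(-4.038500) = 2.277118
g(2.277118) = -0.054037
u3 = 2.277118 − (-0.054037)·(2.277118 − 2.200000) / (-0.054037 − (-3.114400)) = 2.277118 − (-0.004167)/(3.060363) = 2.278479
g(2.278479) = 0.003252
u4 = 2.278479 − 0.003252·(2.278479 − 2.277118) / (0.003252 − (-0.054037)) = 2.278479 − (0.000004)/(0.057289) = 2.278402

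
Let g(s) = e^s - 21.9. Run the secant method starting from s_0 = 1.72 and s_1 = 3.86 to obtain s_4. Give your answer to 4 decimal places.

g(1.72) = -16.315472, g(3.86) = 25.565351
s_2 = 3.860000 − 25.565351·(3.860000 − 1.720000) / (25.565351 − (-16.315472)) = 3.860000 − (54.709852)/(41.880823) = 2.553678
g(2.553678) = -9.045709
s_3 = 2.553678 − (-9.045709)·(2.553678 − 3.860000) / (-9.045709 − 25.565351) = 2.553678 − (11.816611)/(-34.611060) = 2.895089
g(2.895089) = -3.814887
s_4 = 2.895089 − (-3.814887)·(2.895089 − 2.553678) / (-3.814887 − (-9.045709)) = 2.895089 − (-1.302446)/(5.230822) = 3.144084

3.1441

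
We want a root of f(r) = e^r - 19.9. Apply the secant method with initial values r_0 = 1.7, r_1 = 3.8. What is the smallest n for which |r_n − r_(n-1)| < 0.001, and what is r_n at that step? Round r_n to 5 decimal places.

n = 7, r_n = 2.99072

f(1.7) = -14.4260526, f(3.8) = 24.8011845
r_2 = 3.8000000 − 24.8011845·(2.1000000)/(39.2272371) = 2.4722876;  |Δ| = 1.3277124
f(2.4722876) = -8.0504767
r_3 = 2.4722876 − (-8.0504767)·(-1.3277124)/(-32.8516611) = 2.7976507;  |Δ| = 0.3253631
f(2.7976507) = -3.4939411
r_4 = 2.7976507 − (-3.4939411)·(0.3253631)/(4.5565356) = 3.0471384;  |Δ| = 0.2494877
f(3.0471384) = 1.1550065
r_5 = 3.0471384 − 1.1550065·(0.2494877)/(4.6489476) = 2.9851545;  |Δ| = 0.0619839
f(2.9851545) = -0.1104410
r_6 = 2.9851545 − (-0.1104410)·(-0.0619839)/(-1.2654475) = 2.9905641;  |Δ| = 0.0054096
f(2.9905641) = -0.0030973
r_7 = 2.9905641 − (-0.0030973)·(0.0054096)/(0.1073436) = 2.9907202;  |Δ| = 0.0001561
|r_7 − r_6| = 0.0001561 < 0.001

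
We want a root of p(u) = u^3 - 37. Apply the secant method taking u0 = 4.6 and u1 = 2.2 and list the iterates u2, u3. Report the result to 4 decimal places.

2.9296, 3.5264

p(4.6) = 60.336000, p(2.2) = -26.352000
u2 = 2.200000 − (-26.352000)·(2.200000 − 4.600000) / (-26.352000 − 60.336000) = 2.200000 − (63.244800)/(-86.688000) = 2.929568
p(2.929568) = -11.857365
u3 = 2.929568 − (-11.857365)·(2.929568 − 2.200000) / (-11.857365 − (-26.352000)) = 2.929568 − (-8.650755)/(14.494635) = 3.526393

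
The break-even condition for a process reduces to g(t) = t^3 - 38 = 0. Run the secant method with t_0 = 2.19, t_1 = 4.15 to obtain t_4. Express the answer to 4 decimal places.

g(2.19) = -27.496541, g(4.15) = 33.473375
t_2 = 4.150000 − 33.473375·(4.150000 − 2.190000) / (33.473375 − (-27.496541)) = 4.150000 − (65.607815)/(60.969916) = 3.073931
g(3.073931) = -8.954257
t_3 = 3.073931 − (-8.954257)·(3.073931 − 4.150000) / (-8.954257 − 33.473375) = 3.073931 − (9.635395)/(-42.427632) = 3.301033
g(3.301033) = -2.029234
t_4 = 3.301033 − (-2.029234)·(3.301033 − 3.073931) / (-2.029234 − (-8.954257)) = 3.301033 − (-0.460843)/(6.925023) = 3.367581

3.3676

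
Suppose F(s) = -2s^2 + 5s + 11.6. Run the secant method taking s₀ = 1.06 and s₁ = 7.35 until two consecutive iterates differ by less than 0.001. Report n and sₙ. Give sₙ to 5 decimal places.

F(1.06) = 14.6528000, F(7.35) = -59.6950000
s₂ = 7.3500000 − (-59.6950000)·(6.2900000)/(-74.3478000) = 2.2996616;  |Δ| = 5.0503384
F(2.2996616) = 12.5214211
s₃ = 2.2996616 − 12.5214211·(-5.0503384)/(72.2164211) = 3.1753269;  |Δ| = 0.8756653
F(3.1753269) = 7.3112327
s₄ = 3.1753269 − 7.3112327·(0.8756653)/(-5.2101883) = 4.4041103;  |Δ| = 1.2287834
F(4.4041103) = -5.1718231
s₅ = 4.4041103 − (-5.1718231)·(1.2287834)/(-12.4830558) = 3.8950162;  |Δ| = 0.5090941
F(3.8950162) = 0.7327791
s₆ = 3.8950162 − 0.7327791·(-0.5090941)/(5.9046022) = 3.9581963;  |Δ| = 0.0631801
F(3.9581963) = 0.0563458
s₇ = 3.9581963 − 0.0563458·(0.0631801)/(-0.6764333) = 3.9634591;  |Δ| = 0.0052628
F(3.9634591) = -0.0007204
s₈ = 3.9634591 − (-0.0007204)·(0.0052628)/(-0.0570662) = 3.9633926;  |Δ| = 0.0000664
|s₈ − s₇| = 0.0000664 < 0.001

n = 8, sₙ = 3.96339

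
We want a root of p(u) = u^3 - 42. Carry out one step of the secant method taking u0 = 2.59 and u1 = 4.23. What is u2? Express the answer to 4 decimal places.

p(2.59) = -24.626021, p(4.23) = 33.686967
u2 = 4.230000 − 33.686967·(4.230000 − 2.590000) / (33.686967 − (-24.626021)) = 4.230000 − (55.246626)/(58.312988) = 3.282585

3.2826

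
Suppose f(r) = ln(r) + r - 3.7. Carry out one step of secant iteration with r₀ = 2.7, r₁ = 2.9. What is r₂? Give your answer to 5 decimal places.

2.70497

f(2.7) = -0.0067482, f(2.9) = 0.2647107
r₂ = 2.9000000 − 0.2647107·(2.9000000 − 2.7000000) / (0.2647107 − (-0.0067482)) = 2.9000000 − (0.0529421)/(0.2714590) = 2.7049718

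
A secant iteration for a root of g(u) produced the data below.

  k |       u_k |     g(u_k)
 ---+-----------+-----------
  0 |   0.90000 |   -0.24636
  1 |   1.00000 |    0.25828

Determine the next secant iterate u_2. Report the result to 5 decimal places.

u_2 = 1.00000 − 0.25828·(1.00000 − 0.90000) / (0.25828 − (-0.24636))
   = 1.00000 − (0.0258280)/(0.5046400) = 0.9488190

0.94882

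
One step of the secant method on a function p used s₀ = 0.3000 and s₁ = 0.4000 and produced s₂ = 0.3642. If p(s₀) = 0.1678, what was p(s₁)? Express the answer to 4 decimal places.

The secant line through (0.3000, 0.1678) and (0.4000, p(s₁)) crosses zero at s₂ = 0.3642.
So (0.3000, 0.1678), (0.4000, p(s₁)), (0.3642, 0) are collinear:
p(s₁) = 0.1678 · (0.4000 − 0.3642) / (0.3000 − 0.3642) = 0.1678 · (0.035800)/(-0.064200) = -0.093571

-0.0936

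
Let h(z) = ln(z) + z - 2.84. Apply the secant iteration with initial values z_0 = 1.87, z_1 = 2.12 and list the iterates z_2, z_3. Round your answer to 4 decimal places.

h(1.87) = -0.344062, h(2.12) = 0.031416
z_2 = 2.120000 − 0.031416·(2.120000 − 1.870000) / (0.031416 − (-0.344062)) = 2.120000 − (0.007854)/(0.375478) = 2.099083
h(2.099083) = 0.000583
z_3 = 2.099083 − 0.000583·(2.099083 − 2.120000) / (0.000583 − 0.031416) = 2.099083 − (-0.000012)/(-0.030833) = 2.098687

2.0991, 2.0987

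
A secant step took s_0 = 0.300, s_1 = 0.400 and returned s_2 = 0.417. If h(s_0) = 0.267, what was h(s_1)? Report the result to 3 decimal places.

The secant line through (0.300, 0.267) and (0.400, h(s_1)) crosses zero at s_2 = 0.417.
So (0.300, 0.267), (0.400, h(s_1)), (0.417, 0) are collinear:
h(s_1) = 0.267 · (0.400 − 0.417) / (0.300 − 0.417) = 0.267 · (-0.01700)/(-0.11700) = 0.03879

0.039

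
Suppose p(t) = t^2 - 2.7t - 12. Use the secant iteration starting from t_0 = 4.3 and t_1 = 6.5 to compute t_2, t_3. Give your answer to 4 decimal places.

4.9321, 5.0456

p(4.3) = -5.120000, p(6.5) = 12.700000
t_2 = 6.500000 − 12.700000·(6.500000 − 4.300000) / (12.700000 − (-5.120000)) = 6.500000 − (27.940000)/(17.820000) = 4.932099
p(4.932099) = -0.991068
t_3 = 4.932099 − (-0.991068)·(4.932099 − 6.500000) / (-0.991068 − 12.700000) = 4.932099 − (1.553897)/(-13.691068) = 5.045596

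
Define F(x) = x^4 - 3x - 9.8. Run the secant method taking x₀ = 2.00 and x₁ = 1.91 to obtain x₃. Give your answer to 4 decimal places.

F(2.00) = 0.200000, F(1.91) = -2.221366
x₂ = 1.910000 − (-2.221366)·(1.910000 − 2.000000) / (-2.221366 − 0.200000) = 1.910000 − (0.199923)/(-2.421366) = 1.992566
F(1.992566) = -0.014258
x₃ = 1.992566 − (-0.014258)·(1.992566 − 1.910000) / (-0.014258 − (-2.221366)) = 1.992566 − (-0.001177)/(2.207109) = 1.993100

1.9931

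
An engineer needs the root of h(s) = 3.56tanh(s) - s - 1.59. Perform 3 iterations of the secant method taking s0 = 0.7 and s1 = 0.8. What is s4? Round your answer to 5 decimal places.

0.82727

h(0.7) = -0.1384507, h(0.8) = -0.0260291
s2 = 0.8000000 − (-0.0260291)·(0.8000000 − 0.7000000) / (-0.0260291 − (-0.1384507)) = 0.8000000 − (-0.0026029)/(0.1124216) = 0.8231531
h(0.8231531) = -0.0038078
s3 = 0.8231531 − (-0.0038078)·(0.8231531 − 0.8000000) / (-0.0038078 − (-0.0260291)) = 0.8231531 − (-0.0000882)/(0.0222213) = 0.8271205
h(0.8271205) = -0.0001410
s4 = 0.8271205 − (-0.0001410)·(0.8271205 − 0.8231531) / (-0.0001410 − (-0.0038078)) = 0.8271205 − (-0.0000006)/(0.0036668) = 0.8272731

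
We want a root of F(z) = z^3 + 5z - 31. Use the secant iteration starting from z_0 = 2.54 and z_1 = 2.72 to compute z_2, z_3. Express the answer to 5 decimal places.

F(2.54) = -1.9129360, F(2.72) = 2.7236480
z_2 = 2.7200000 − 2.7236480·(2.7200000 − 2.5400000) / (2.7236480 − (-1.9129360)) = 2.7200000 − (0.4902566)/(4.6365840) = 2.6142634
F(2.6142634) = -0.0618315
z_3 = 2.6142634 − (-0.0618315)·(2.6142634 − 2.7200000) / (-0.0618315 − 2.7236480) = 2.6142634 − (0.0065379)/(-2.7854795) = 2.6166105

2.61426, 2.61661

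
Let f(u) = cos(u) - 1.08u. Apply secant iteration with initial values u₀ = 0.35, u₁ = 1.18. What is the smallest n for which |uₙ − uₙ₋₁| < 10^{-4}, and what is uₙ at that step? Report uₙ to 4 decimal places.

n = 5, uₙ = 0.7051

f(0.35) = 0.561373, f(1.18) = -0.893475
u₂ = 1.180000 − (-0.893475)·(0.830000)/(-1.454848) = 0.670267;  |Δ| = 0.509733
f(0.670267) = 0.059768
u₃ = 0.670267 − 0.059768·(-0.509733)/(0.953243) = 0.702227;  |Δ| = 0.031960
f(0.702227) = 0.005001
u₄ = 0.702227 − 0.005001·(0.031960)/(-0.054767) = 0.705145;  |Δ| = 0.002918
f(0.705145) = -0.000039
u₅ = 0.705145 − (-0.000039)·(0.002918)/(-0.005040) = 0.705122;  |Δ| = 0.000023
|u₅ − u₄| = 0.000023 < 10^{-4}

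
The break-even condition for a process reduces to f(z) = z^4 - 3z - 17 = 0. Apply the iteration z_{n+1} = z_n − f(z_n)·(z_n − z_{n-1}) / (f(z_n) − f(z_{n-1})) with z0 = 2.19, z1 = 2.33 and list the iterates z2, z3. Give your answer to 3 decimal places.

f(2.19) = -0.56742, f(2.33) = 5.48296
z2 = 2.33000 − 5.48296·(2.33000 − 2.19000) / (5.48296 − (-0.56742)) = 2.33000 − (0.76761)/(6.05038) = 2.20313
f(2.20313) = -0.05021
z3 = 2.20313 − (-0.05021)·(2.20313 − 2.33000) / (-0.05021 − 5.48296) = 2.20313 − (0.00637)/(-5.53316) = 2.20428

2.203, 2.204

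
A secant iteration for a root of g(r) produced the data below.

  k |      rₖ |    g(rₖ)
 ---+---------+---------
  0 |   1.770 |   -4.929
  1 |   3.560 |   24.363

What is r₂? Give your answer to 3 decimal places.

r₂ = 3.560 − 24.363·(3.560 − 1.770) / (24.363 − (-4.929))
   = 3.560 − (43.60977)/(29.29200) = 2.07121

2.071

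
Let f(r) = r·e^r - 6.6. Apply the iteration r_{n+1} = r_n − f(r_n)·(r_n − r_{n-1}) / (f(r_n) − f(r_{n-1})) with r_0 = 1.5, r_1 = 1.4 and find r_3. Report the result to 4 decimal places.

1.4890

f(1.5) = 0.122534, f(1.4) = -0.922720
r_2 = 1.400000 − (-0.922720)·(1.400000 − 1.500000) / (-0.922720 − 0.122534) = 1.400000 − (0.092272)/(-1.045254) = 1.488277
f(1.488277) = -0.007739
r_3 = 1.488277 − (-0.007739)·(1.488277 − 1.400000) / (-0.007739 − (-0.922720)) = 1.488277 − (-0.000683)/(0.914981) = 1.489024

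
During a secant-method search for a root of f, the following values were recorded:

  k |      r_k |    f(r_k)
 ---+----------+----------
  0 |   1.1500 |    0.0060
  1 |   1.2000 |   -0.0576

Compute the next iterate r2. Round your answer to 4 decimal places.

1.1547

r2 = 1.2000 − (-0.0576)·(1.2000 − 1.1500) / (-0.0576 − 0.0060)
   = 1.2000 − (-0.002880)/(-0.063600) = 1.154717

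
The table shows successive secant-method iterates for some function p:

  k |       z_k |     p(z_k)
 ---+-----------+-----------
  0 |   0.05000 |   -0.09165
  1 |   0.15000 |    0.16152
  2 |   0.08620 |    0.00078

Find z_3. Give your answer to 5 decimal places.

z_3 = 0.08620 − 0.00078·(0.08620 − 0.15000) / (0.00078 − 0.16152)
   = 0.08620 − (-0.0000498)/(-0.1607400) = 0.0858904

0.08589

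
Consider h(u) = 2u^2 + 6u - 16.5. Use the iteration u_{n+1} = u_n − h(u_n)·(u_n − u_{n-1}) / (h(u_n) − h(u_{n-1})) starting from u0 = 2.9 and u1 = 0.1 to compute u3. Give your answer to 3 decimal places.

1.855

h(2.9) = 17.72000, h(0.1) = -15.88000
u2 = 0.10000 − (-15.88000)·(0.10000 − 2.90000) / (-15.88000 − 17.72000) = 0.10000 − (44.46400)/(-33.60000) = 1.42333
h(1.42333) = -3.90824
u3 = 1.42333 − (-3.90824)·(1.42333 − 0.10000) / (-3.90824 − (-15.88000)) = 1.42333 − (-5.17191)/(11.97176) = 1.85534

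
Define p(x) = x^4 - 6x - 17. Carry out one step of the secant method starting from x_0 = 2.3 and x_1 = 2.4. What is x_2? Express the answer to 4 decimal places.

p(2.3) = -2.815900, p(2.4) = 1.777600
x_2 = 2.400000 − 1.777600·(2.400000 − 2.300000) / (1.777600 − (-2.815900)) = 2.400000 − (0.177760)/(4.593500) = 2.361302

2.3613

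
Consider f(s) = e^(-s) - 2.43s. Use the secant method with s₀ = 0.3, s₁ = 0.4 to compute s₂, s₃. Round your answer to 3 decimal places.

f(0.3) = 0.01182, f(0.4) = -0.30168
s₂ = 0.40000 − (-0.30168)·(0.40000 − 0.30000) / (-0.30168 − 0.01182) = 0.40000 − (-0.03017)/(-0.31350) = 0.30377
f(0.30377) = -0.00013
s₃ = 0.30377 − (-0.00013)·(0.30377 − 0.40000) / (-0.00013 − (-0.30168)) = 0.30377 − (0.00001)/(0.30155) = 0.30373

0.304, 0.304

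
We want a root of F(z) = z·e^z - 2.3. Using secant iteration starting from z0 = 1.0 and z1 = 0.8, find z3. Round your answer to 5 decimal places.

F(1.0) = 0.4182818, F(0.8) = -0.5195673
z2 = 0.8000000 − (-0.5195673)·(0.8000000 − 1.0000000) / (-0.5195673 − 0.4182818) = 0.8000000 − (0.1039135)/(-0.9378491) = 0.9107998
F(0.9107998) = -0.0354693
z3 = 0.9107998 − (-0.0354693)·(0.9107998 − 0.8000000) / (-0.0354693 − (-0.5195673)) = 0.9107998 − (-0.0039300)/(0.4840980) = 0.9189179

0.91892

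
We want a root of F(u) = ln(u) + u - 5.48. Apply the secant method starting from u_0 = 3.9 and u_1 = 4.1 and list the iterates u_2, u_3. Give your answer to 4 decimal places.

4.0752, 4.0751

F(3.9) = -0.219023, F(4.1) = 0.030987
u_2 = 4.100000 − 0.030987·(4.100000 − 3.900000) / (0.030987 − (-0.219023)) = 4.100000 − (0.006197)/(0.250010) = 4.075211
F(4.075211) = 0.000134
u_3 = 4.075211 − 0.000134·(4.075211 − 4.100000) / (0.000134 − 0.030987) = 4.075211 − (-0.000003)/(-0.030853) = 4.075104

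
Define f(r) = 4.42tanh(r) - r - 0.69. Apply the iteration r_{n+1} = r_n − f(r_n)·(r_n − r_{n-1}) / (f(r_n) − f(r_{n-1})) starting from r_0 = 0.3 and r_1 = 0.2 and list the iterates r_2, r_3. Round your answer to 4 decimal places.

0.2056, 0.2054

f(0.3) = 0.297602, f(0.2) = -0.017601
r_2 = 0.200000 − (-0.017601)·(0.200000 − 0.300000) / (-0.017601 − 0.297602) = 0.200000 − (0.001760)/(-0.315203) = 0.205584
f(0.205584) = 0.000508
r_3 = 0.205584 − 0.000508·(0.205584 − 0.200000) / (0.000508 − (-0.017601)) = 0.205584 − (0.000003)/(0.018110) = 0.205427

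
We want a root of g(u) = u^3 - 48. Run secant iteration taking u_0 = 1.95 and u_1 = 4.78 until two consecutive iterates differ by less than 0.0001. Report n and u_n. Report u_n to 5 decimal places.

n = 7, u_n = 3.63424

g(1.95) = -40.5851250, g(4.78) = 61.2153520
u_2 = 4.7800000 − 61.2153520·(2.8300000)/(101.8004770) = 3.0782452;  |Δ| = 1.7017548
g(3.0782452) = -18.8317986
u_3 = 3.0782452 − (-18.8317986)·(-1.7017548)/(-80.0471506) = 3.4785981;  |Δ| = 0.4003528
g(3.4785981) = -5.9067214
u_4 = 3.4785981 − (-5.9067214)·(0.4003528)/(12.9250772) = 3.6615581;  |Δ| = 0.1829600
g(3.6615581) = 1.0905379
u_5 = 3.6615581 − 1.0905379·(0.1829600)/(6.9972593) = 3.6330434;  |Δ| = 0.0285147
g(3.6330434) = -0.0474448
u_6 = 3.6330434 − (-0.0474448)·(-0.0285147)/(-1.1379827) = 3.6342322;  |Δ| = 0.0011888
g(3.6342322) = -0.0003550
u_7 = 3.6342322 − (-0.0003550)·(0.0011888)/(0.0470898) = 3.6342412;  |Δ| = 0.0000090
|u_7 − u_6| = 0.0000090 < 0.0001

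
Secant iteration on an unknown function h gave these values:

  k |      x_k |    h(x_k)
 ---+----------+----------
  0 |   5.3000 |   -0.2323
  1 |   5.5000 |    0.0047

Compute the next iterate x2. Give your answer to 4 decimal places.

5.4960

x2 = 5.5000 − 0.0047·(5.5000 − 5.3000) / (0.0047 − (-0.2323))
   = 5.5000 − (0.000940)/(0.237000) = 5.496034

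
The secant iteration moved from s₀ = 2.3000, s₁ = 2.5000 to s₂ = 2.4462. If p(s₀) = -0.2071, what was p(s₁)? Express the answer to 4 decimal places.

0.0762

The secant line through (2.3000, -0.2071) and (2.5000, p(s₁)) crosses zero at s₂ = 2.4462.
So (2.3000, -0.2071), (2.5000, p(s₁)), (2.4462, 0) are collinear:
p(s₁) = -0.2071 · (2.5000 − 2.4462) / (2.3000 − 2.4462) = -0.2071 · (0.053800)/(-0.146200) = 0.076211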